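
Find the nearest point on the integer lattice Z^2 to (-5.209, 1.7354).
(-5, 2)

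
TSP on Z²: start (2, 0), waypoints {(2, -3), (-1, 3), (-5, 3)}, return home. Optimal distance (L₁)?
26
(one optimal route: (2, 0) → (2, -3) → (-1, 3) → (-5, 3) → (2, 0))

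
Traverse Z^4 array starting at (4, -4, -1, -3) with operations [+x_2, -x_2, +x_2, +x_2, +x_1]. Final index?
(5, -2, -1, -3)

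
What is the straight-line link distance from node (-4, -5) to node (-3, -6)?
1.41421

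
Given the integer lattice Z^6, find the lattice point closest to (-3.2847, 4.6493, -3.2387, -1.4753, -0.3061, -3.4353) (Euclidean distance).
(-3, 5, -3, -1, 0, -3)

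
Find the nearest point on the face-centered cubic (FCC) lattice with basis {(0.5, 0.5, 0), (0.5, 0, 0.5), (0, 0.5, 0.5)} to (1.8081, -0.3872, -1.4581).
(2, -0.5, -1.5)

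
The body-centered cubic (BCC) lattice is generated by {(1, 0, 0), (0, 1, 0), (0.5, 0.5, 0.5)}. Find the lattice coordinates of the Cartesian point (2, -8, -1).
3b₁ - 7b₂ - 2b₃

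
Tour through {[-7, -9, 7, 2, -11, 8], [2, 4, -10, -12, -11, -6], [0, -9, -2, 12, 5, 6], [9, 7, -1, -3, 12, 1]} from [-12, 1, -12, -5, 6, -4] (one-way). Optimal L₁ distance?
200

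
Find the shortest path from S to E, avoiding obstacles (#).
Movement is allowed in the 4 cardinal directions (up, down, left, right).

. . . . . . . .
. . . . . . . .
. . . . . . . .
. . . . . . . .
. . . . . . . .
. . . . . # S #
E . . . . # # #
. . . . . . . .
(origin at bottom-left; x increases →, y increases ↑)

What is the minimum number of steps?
9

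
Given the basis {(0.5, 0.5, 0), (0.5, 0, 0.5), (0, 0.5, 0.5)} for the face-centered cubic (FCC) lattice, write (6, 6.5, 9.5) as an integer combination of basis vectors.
3b₁ + 9b₂ + 10b₃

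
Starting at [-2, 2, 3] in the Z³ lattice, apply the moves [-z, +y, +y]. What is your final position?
(-2, 4, 2)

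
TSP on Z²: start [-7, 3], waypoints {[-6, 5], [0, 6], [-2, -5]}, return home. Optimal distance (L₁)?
36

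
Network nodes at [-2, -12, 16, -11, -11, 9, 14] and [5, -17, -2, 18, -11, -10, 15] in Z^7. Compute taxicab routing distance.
79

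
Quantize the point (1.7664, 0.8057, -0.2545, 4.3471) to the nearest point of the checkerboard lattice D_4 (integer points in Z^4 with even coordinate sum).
(2, 1, 0, 5)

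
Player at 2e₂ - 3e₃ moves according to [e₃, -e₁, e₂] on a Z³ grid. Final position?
(-1, 3, -2)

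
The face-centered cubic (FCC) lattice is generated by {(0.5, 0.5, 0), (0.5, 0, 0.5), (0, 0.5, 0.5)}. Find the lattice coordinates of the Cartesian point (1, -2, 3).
-4b₁ + 6b₂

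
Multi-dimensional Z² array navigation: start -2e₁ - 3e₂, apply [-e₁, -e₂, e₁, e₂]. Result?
(-2, -3)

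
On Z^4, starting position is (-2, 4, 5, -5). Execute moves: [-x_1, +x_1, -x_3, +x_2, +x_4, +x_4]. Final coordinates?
(-2, 5, 4, -3)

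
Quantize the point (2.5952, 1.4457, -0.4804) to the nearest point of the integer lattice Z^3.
(3, 1, 0)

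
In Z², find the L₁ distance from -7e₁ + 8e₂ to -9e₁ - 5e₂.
15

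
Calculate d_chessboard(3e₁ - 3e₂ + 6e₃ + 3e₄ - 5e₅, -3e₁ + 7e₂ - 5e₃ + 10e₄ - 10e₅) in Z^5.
11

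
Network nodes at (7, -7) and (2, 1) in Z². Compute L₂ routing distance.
9.43398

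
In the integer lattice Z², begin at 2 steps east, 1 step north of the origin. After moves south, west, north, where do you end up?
(1, 1)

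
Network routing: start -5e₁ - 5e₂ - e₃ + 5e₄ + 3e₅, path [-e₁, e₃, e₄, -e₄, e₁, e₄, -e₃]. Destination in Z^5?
(-5, -5, -1, 6, 3)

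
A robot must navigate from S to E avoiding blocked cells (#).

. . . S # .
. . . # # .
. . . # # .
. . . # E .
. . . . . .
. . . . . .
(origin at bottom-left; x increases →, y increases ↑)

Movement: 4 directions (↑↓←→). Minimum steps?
8
(one shortest path: (3, 5) → (2, 5) → (2, 4) → (2, 3) → (2, 2) → (2, 1) → (3, 1) → (4, 1) → (4, 2))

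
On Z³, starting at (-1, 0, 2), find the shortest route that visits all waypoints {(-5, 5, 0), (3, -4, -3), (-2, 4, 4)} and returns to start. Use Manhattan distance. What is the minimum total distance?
48
(one optimal route: (-1, 0, 2) → (3, -4, -3) → (-5, 5, 0) → (-2, 4, 4) → (-1, 0, 2))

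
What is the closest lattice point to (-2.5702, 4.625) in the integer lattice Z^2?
(-3, 5)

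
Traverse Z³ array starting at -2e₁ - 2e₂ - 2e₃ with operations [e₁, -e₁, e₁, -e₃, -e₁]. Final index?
(-2, -2, -3)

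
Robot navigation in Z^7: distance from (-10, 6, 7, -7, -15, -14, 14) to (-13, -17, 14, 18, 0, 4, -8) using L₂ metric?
47.3814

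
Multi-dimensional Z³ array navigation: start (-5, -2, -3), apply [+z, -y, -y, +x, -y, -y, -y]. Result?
(-4, -7, -2)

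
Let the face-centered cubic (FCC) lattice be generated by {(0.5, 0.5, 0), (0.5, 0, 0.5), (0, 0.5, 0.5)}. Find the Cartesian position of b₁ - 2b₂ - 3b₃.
(-0.5, -1, -2.5)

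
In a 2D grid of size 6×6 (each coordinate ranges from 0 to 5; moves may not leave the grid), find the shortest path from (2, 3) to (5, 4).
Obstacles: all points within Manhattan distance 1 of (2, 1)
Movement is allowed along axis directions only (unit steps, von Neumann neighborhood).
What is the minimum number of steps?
4
(one shortest path: (2, 3) → (3, 3) → (4, 3) → (5, 3) → (5, 4))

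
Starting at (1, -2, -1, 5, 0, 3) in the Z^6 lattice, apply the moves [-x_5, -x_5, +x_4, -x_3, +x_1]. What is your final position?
(2, -2, -2, 6, -2, 3)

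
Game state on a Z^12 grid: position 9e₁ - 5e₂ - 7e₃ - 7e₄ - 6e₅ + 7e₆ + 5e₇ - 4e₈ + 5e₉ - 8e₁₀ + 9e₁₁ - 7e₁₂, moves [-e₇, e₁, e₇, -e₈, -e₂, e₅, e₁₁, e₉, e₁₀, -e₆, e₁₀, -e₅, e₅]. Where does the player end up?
(10, -6, -7, -7, -5, 6, 5, -5, 6, -6, 10, -7)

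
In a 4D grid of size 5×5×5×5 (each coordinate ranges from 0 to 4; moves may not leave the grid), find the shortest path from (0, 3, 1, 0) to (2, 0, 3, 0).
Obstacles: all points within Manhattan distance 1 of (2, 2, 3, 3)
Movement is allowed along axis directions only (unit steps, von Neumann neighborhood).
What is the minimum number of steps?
7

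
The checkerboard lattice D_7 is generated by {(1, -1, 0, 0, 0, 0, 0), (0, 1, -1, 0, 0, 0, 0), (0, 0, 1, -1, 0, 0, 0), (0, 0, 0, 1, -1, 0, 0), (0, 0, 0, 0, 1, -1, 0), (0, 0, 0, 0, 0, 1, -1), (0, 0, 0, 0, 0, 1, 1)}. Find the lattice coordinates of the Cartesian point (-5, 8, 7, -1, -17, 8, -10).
-5b₁ + 3b₂ + 10b₃ + 9b₄ - 8b₅ + 5b₆ - 5b₇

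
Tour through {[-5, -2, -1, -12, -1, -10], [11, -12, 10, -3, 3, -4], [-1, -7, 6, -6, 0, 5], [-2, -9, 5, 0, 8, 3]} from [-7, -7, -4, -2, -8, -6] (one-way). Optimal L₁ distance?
125
(one optimal route: (-7, -7, -4, -2, -8, -6) → (-5, -2, -1, -12, -1, -10) → (-1, -7, 6, -6, 0, 5) → (-2, -9, 5, 0, 8, 3) → (11, -12, 10, -3, 3, -4))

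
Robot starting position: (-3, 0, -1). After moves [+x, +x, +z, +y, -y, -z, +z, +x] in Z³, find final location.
(0, 0, 0)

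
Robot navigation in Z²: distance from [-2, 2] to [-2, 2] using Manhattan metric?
0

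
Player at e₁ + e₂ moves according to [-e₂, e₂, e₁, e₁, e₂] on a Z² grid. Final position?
(3, 2)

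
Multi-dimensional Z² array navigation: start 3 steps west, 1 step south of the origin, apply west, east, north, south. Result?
(-3, -1)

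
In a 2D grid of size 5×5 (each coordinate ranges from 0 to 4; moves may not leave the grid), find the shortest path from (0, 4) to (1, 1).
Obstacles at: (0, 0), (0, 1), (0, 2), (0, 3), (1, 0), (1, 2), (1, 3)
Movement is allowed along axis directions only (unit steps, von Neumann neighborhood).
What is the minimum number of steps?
6
(one shortest path: (0, 4) → (1, 4) → (2, 4) → (2, 3) → (2, 2) → (2, 1) → (1, 1))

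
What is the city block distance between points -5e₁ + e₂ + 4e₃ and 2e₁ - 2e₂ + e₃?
13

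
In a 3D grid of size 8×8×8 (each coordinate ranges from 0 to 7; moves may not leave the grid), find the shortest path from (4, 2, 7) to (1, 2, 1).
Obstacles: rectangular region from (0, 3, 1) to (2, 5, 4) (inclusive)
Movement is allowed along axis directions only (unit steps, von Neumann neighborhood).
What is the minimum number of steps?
9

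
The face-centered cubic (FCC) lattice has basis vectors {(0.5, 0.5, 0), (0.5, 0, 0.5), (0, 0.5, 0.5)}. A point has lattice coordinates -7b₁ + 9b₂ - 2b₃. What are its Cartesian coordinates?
(1, -4.5, 3.5)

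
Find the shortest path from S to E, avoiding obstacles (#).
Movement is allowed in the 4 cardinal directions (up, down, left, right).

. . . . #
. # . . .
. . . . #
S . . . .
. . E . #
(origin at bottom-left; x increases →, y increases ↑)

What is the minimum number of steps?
3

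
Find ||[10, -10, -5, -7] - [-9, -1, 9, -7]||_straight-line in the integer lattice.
25.2587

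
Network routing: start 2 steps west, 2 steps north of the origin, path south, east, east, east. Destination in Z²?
(1, 1)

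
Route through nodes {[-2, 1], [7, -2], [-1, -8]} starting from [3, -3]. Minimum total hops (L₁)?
27
(one optimal route: (3, -3) → (7, -2) → (-2, 1) → (-1, -8))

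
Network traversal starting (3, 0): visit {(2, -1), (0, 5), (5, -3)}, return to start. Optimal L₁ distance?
26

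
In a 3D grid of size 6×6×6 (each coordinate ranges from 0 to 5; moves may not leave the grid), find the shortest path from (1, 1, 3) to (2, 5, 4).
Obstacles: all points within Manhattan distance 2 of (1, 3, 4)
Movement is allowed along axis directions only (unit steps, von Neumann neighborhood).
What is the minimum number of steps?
8
(one shortest path: (1, 1, 3) → (2, 1, 3) → (3, 1, 3) → (3, 2, 3) → (3, 3, 3) → (3, 4, 3) → (2, 4, 3) → (2, 5, 3) → (2, 5, 4))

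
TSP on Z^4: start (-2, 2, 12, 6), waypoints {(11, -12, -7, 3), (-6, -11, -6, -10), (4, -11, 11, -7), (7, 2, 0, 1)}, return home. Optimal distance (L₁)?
148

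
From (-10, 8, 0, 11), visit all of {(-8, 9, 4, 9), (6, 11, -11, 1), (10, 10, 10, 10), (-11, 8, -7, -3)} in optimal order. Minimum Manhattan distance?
98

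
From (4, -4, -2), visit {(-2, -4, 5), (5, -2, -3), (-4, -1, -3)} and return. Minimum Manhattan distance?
40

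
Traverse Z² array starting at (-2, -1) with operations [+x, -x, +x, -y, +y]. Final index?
(-1, -1)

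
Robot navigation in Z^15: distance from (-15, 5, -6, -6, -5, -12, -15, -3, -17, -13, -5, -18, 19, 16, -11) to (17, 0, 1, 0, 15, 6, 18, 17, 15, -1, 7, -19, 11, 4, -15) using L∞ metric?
33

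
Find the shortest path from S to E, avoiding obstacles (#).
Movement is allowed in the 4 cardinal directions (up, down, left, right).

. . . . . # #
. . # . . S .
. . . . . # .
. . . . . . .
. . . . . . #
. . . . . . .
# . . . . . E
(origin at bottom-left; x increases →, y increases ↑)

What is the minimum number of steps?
8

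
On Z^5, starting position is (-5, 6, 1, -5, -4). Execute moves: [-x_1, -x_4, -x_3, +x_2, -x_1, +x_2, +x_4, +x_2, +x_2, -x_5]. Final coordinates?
(-7, 10, 0, -5, -5)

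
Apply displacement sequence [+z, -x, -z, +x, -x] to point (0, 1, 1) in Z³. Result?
(-1, 1, 1)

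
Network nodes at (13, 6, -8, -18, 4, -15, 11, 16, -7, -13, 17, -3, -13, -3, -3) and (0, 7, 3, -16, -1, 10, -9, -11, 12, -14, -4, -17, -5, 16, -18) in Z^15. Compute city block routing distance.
201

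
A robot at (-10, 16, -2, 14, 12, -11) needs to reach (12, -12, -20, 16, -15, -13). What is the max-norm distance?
28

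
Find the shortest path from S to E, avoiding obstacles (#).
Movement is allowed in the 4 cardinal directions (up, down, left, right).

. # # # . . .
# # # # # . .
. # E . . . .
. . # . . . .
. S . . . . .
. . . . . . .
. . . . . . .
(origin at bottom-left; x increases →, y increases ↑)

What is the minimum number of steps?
5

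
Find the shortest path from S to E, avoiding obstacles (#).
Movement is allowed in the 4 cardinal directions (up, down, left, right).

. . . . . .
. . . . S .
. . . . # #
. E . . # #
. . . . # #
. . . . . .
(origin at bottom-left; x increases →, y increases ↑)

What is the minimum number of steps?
5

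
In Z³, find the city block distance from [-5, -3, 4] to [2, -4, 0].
12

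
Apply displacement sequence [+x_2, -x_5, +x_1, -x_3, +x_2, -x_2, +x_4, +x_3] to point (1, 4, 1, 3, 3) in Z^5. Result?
(2, 5, 1, 4, 2)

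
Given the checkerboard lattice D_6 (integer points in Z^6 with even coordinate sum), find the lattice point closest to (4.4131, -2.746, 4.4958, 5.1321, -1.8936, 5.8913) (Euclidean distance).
(4, -3, 4, 5, -2, 6)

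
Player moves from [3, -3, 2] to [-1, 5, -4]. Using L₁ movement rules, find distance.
18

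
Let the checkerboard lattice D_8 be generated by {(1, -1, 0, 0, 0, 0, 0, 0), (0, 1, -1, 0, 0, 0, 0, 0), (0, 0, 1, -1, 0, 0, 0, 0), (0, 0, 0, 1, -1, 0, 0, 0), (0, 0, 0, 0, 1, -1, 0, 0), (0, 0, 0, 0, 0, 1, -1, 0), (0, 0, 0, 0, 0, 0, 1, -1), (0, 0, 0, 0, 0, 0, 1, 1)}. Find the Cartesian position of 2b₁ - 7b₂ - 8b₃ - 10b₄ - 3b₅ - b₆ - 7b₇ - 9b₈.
(2, -9, -1, -2, 7, 2, -15, -2)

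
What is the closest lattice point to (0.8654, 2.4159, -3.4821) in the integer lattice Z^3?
(1, 2, -3)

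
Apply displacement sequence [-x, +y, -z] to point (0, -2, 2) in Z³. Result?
(-1, -1, 1)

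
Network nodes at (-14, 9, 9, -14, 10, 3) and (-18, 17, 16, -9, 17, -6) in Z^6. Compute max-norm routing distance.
9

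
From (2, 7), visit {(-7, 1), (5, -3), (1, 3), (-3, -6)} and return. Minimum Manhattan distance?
50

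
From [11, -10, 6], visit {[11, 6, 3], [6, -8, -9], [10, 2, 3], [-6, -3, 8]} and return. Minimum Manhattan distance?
106
(one optimal route: (11, -10, 6) → (11, 6, 3) → (10, 2, 3) → (-6, -3, 8) → (6, -8, -9) → (11, -10, 6))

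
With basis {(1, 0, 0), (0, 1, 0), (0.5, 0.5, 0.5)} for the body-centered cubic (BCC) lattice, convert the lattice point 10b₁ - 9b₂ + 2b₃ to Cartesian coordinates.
(11, -8, 1)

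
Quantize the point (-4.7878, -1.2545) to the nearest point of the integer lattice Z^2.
(-5, -1)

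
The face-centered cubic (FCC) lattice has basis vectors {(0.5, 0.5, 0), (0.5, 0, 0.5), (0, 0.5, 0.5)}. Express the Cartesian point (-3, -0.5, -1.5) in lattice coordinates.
-2b₁ - 4b₂ + b₃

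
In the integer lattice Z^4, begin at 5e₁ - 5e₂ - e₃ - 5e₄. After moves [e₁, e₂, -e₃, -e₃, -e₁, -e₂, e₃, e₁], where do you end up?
(6, -5, -2, -5)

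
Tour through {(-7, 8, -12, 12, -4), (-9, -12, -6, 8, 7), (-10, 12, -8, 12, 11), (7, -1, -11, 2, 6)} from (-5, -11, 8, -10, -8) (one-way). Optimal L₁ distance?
157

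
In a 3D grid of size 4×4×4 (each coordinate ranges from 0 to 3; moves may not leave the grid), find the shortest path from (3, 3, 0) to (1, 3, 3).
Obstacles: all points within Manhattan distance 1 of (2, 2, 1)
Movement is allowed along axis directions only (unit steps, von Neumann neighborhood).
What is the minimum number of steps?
5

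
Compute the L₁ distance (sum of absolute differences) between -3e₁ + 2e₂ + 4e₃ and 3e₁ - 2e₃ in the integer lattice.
14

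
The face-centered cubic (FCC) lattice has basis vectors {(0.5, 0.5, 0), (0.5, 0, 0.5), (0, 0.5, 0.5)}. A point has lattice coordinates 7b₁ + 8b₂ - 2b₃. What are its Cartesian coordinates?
(7.5, 2.5, 3)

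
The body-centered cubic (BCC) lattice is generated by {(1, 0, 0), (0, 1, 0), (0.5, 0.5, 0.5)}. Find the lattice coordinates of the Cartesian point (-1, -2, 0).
-b₁ - 2b₂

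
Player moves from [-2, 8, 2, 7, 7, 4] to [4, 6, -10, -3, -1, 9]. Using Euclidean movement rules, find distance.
19.3132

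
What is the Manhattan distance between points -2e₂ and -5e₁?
7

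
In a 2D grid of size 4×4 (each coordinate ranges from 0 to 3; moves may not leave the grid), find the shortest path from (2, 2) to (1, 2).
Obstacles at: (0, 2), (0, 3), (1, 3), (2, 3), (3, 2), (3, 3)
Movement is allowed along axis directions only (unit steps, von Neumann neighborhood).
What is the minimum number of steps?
1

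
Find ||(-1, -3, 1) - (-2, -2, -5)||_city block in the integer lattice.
8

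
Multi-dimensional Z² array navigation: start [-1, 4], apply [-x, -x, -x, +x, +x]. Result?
(-2, 4)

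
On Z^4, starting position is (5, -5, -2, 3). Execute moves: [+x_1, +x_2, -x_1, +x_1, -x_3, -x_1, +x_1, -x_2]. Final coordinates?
(6, -5, -3, 3)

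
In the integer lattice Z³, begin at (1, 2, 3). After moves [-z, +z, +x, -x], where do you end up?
(1, 2, 3)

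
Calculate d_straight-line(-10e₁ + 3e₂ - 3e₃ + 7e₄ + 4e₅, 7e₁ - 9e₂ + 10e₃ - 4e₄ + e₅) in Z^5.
27.0555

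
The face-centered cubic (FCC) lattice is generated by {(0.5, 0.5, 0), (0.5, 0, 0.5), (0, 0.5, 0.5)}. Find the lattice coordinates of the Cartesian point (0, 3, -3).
6b₁ - 6b₂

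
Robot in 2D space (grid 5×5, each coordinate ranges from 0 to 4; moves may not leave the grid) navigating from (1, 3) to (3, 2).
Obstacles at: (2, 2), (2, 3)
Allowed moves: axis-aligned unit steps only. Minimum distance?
5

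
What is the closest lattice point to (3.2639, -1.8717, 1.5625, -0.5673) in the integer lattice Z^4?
(3, -2, 2, -1)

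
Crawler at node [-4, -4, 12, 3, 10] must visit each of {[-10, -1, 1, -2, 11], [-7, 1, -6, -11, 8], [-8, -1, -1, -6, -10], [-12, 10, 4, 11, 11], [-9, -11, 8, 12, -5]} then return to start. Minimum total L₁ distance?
206
(one optimal route: (-4, -4, 12, 3, 10) → (-12, 10, 4, 11, 11) → (-10, -1, 1, -2, 11) → (-7, 1, -6, -11, 8) → (-8, -1, -1, -6, -10) → (-9, -11, 8, 12, -5) → (-4, -4, 12, 3, 10))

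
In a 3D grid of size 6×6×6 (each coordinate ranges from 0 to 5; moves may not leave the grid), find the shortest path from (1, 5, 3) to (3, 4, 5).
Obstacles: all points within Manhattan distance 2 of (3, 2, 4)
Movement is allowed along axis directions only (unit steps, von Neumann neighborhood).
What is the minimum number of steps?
5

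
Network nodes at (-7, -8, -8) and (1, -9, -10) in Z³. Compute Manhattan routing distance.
11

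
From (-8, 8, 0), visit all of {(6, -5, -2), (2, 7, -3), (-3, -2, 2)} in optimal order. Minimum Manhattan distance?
47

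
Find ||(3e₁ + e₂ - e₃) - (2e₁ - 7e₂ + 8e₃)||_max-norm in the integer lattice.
9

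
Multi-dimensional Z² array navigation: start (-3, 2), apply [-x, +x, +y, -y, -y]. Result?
(-3, 1)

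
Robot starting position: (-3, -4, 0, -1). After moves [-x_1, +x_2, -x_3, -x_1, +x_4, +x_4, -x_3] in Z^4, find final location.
(-5, -3, -2, 1)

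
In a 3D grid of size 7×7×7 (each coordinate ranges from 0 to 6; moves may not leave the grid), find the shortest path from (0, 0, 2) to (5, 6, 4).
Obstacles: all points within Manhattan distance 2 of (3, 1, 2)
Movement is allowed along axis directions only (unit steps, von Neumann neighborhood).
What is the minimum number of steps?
13
(one shortest path: (0, 0, 2) → (1, 0, 2) → (1, 0, 3) → (2, 0, 3) → (2, 0, 4) → (3, 0, 4) → (4, 0, 4) → (5, 0, 4) → (5, 1, 4) → (5, 2, 4) → (5, 3, 4) → (5, 4, 4) → (5, 5, 4) → (5, 6, 4))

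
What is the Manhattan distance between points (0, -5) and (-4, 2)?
11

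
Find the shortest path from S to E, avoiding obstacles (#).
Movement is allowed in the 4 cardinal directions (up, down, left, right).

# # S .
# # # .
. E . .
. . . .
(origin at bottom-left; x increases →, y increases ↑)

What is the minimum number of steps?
5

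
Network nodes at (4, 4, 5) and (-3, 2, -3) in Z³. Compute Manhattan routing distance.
17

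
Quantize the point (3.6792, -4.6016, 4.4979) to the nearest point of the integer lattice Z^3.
(4, -5, 4)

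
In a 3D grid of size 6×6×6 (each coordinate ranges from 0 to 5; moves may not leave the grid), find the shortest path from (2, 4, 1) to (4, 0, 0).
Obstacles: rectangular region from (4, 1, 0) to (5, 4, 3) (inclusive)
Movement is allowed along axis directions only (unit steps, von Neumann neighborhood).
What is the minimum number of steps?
7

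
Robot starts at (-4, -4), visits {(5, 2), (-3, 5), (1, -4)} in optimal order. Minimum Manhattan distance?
26
(one optimal route: (-4, -4) → (1, -4) → (5, 2) → (-3, 5))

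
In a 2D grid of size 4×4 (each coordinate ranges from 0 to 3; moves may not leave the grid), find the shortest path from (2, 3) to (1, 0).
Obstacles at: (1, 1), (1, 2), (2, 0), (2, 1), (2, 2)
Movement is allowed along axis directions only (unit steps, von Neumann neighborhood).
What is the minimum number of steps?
6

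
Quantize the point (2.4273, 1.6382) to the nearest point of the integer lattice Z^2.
(2, 2)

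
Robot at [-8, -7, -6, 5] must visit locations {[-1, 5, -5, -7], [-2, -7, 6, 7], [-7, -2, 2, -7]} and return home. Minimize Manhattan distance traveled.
100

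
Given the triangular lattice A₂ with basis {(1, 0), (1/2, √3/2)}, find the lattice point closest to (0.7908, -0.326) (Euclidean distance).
(1, 0)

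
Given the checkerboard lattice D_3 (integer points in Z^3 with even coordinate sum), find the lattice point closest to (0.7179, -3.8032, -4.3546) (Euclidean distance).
(1, -4, -5)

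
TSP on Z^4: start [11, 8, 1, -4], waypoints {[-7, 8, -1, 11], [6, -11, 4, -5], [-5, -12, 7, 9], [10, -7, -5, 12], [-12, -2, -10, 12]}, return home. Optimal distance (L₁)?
184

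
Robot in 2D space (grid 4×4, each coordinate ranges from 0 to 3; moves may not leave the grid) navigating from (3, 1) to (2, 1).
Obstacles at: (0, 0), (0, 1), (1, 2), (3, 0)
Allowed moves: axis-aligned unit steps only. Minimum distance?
1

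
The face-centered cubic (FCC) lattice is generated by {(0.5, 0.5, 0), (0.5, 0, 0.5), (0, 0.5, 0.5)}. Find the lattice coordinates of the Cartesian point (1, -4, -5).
2b₁ - 10b₃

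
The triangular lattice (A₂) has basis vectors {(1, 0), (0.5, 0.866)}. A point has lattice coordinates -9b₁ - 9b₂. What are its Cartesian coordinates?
(-13.5, -7.794)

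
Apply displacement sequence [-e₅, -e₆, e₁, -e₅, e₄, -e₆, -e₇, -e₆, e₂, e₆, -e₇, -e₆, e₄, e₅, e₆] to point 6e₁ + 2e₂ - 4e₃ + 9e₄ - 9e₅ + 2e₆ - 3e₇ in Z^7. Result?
(7, 3, -4, 11, -10, 0, -5)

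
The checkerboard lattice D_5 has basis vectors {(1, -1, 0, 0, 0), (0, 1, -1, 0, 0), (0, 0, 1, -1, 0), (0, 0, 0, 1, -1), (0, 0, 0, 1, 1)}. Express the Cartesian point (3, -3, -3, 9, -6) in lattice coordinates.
3b₁ - 3b₃ + 6b₄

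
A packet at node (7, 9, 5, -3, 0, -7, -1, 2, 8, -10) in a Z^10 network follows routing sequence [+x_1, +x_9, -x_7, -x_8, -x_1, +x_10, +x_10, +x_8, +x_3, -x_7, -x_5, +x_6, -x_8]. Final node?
(7, 9, 6, -3, -1, -6, -3, 1, 9, -8)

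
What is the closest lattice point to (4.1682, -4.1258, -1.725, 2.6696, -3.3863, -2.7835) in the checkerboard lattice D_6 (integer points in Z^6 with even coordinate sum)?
(4, -4, -2, 3, -4, -3)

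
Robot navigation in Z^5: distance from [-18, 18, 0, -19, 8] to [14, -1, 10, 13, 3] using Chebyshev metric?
32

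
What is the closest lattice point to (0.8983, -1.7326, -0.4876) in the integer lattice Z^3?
(1, -2, 0)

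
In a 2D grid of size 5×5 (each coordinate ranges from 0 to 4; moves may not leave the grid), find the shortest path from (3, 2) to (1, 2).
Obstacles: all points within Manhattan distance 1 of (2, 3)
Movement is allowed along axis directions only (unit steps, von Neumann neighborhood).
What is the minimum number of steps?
4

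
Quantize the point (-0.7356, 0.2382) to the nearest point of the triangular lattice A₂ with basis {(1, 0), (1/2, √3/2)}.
(-1, 0)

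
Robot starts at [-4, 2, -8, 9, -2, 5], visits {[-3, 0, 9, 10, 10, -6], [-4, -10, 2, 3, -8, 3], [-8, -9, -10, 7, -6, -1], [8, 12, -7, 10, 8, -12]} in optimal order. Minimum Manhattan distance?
155
(one optimal route: (-4, 2, -8, 9, -2, 5) → (-8, -9, -10, 7, -6, -1) → (-4, -10, 2, 3, -8, 3) → (-3, 0, 9, 10, 10, -6) → (8, 12, -7, 10, 8, -12))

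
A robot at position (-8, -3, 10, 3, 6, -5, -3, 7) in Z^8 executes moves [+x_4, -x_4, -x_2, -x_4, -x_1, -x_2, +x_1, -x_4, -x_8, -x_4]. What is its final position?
(-8, -5, 10, 0, 6, -5, -3, 6)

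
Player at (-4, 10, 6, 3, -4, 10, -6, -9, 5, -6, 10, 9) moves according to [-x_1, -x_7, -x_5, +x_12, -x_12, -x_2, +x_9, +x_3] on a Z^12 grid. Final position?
(-5, 9, 7, 3, -5, 10, -7, -9, 6, -6, 10, 9)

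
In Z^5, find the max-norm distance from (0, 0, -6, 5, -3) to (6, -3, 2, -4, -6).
9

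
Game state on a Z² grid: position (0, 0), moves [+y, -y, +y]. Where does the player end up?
(0, 1)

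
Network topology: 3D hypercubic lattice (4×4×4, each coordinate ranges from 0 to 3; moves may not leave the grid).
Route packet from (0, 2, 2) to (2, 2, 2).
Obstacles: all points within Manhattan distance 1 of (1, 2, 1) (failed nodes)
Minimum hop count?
4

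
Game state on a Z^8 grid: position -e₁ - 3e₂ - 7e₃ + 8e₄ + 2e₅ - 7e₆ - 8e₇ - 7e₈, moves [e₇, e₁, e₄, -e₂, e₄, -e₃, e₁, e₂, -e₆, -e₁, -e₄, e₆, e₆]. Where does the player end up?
(0, -3, -8, 9, 2, -6, -7, -7)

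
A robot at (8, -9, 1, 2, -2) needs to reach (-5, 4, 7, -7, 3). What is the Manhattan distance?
46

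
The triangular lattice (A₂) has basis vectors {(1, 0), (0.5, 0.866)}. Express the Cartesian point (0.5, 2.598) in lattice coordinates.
-b₁ + 3b₂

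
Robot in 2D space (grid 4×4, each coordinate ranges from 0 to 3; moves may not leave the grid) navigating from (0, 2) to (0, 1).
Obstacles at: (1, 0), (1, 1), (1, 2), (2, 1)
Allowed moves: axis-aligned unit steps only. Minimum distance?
1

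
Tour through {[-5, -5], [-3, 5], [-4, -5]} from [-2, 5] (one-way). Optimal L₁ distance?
13
(one optimal route: (-2, 5) → (-3, 5) → (-4, -5) → (-5, -5))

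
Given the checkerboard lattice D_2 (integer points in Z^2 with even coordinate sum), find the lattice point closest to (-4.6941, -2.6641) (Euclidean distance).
(-5, -3)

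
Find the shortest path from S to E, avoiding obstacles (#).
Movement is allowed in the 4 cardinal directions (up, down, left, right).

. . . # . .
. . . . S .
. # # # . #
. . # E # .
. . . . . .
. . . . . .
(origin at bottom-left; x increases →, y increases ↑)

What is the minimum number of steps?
11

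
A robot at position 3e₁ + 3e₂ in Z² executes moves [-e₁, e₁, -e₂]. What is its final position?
(3, 2)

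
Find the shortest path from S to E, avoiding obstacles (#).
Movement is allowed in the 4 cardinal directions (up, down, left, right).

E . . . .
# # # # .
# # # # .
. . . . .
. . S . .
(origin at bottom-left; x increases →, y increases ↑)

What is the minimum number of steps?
10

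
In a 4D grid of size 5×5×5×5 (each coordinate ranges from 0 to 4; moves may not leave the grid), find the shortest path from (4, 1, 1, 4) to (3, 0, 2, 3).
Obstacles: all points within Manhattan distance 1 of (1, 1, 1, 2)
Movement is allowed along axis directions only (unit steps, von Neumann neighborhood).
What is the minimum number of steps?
4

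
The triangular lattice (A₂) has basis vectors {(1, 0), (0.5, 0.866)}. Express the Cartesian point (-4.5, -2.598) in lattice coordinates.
-3b₁ - 3b₂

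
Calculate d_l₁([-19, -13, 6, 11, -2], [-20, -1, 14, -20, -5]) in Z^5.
55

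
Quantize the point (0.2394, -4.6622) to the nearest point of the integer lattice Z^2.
(0, -5)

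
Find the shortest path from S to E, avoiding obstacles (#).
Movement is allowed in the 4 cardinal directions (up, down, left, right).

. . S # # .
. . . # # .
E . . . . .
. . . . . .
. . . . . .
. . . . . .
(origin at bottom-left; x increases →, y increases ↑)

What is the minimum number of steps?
4
(one shortest path: (2, 5) → (1, 5) → (0, 5) → (0, 4) → (0, 3))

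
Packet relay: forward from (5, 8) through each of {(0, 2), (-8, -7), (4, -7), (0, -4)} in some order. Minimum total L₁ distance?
36
(one optimal route: (5, 8) → (0, 2) → (0, -4) → (4, -7) → (-8, -7))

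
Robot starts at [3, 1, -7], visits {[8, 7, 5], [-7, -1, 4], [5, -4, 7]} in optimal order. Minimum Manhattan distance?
57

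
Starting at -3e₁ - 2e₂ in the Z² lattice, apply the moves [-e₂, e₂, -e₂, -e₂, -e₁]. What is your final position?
(-4, -4)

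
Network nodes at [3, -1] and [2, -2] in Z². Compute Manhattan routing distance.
2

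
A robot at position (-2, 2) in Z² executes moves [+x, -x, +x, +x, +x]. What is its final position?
(1, 2)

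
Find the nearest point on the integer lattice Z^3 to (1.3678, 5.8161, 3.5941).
(1, 6, 4)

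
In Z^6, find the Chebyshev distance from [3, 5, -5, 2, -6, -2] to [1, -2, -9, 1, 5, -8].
11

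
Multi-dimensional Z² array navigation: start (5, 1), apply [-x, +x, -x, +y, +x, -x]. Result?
(4, 2)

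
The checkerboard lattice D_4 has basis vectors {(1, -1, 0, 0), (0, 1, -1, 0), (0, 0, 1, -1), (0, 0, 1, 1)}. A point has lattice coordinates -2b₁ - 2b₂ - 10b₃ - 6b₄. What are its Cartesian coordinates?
(-2, 0, -14, 4)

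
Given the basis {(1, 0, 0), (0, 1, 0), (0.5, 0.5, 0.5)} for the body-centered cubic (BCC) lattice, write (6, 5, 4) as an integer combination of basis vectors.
2b₁ + b₂ + 8b₃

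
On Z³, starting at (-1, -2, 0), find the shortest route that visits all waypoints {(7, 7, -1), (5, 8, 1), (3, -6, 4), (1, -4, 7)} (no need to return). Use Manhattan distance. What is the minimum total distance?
42
(one optimal route: (-1, -2, 0) → (1, -4, 7) → (3, -6, 4) → (5, 8, 1) → (7, 7, -1))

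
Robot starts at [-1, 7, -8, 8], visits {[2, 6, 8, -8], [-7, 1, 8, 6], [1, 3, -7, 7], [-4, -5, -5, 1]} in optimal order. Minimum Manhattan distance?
84
(one optimal route: (-1, 7, -8, 8) → (1, 3, -7, 7) → (-4, -5, -5, 1) → (-7, 1, 8, 6) → (2, 6, 8, -8))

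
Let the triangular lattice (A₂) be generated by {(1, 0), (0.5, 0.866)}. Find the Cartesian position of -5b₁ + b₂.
(-4.5, 0.866)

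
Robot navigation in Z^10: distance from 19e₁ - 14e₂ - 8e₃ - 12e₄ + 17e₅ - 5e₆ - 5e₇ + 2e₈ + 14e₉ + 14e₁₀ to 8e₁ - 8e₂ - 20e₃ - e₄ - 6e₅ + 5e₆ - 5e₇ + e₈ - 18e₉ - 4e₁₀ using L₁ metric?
124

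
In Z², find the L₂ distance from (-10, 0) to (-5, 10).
11.1803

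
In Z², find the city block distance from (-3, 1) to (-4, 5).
5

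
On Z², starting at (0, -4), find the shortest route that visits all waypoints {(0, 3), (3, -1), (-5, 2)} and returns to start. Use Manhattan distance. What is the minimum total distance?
30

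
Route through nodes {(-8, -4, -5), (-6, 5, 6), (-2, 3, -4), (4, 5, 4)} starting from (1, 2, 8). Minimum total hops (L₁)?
52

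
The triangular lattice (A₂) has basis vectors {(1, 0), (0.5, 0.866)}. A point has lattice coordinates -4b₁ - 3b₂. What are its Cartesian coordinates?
(-5.5, -2.598)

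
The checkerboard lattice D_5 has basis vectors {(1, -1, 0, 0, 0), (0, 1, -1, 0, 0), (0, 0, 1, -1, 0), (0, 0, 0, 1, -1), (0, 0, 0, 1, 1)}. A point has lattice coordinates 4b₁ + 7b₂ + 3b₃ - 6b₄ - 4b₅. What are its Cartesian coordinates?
(4, 3, -4, -13, 2)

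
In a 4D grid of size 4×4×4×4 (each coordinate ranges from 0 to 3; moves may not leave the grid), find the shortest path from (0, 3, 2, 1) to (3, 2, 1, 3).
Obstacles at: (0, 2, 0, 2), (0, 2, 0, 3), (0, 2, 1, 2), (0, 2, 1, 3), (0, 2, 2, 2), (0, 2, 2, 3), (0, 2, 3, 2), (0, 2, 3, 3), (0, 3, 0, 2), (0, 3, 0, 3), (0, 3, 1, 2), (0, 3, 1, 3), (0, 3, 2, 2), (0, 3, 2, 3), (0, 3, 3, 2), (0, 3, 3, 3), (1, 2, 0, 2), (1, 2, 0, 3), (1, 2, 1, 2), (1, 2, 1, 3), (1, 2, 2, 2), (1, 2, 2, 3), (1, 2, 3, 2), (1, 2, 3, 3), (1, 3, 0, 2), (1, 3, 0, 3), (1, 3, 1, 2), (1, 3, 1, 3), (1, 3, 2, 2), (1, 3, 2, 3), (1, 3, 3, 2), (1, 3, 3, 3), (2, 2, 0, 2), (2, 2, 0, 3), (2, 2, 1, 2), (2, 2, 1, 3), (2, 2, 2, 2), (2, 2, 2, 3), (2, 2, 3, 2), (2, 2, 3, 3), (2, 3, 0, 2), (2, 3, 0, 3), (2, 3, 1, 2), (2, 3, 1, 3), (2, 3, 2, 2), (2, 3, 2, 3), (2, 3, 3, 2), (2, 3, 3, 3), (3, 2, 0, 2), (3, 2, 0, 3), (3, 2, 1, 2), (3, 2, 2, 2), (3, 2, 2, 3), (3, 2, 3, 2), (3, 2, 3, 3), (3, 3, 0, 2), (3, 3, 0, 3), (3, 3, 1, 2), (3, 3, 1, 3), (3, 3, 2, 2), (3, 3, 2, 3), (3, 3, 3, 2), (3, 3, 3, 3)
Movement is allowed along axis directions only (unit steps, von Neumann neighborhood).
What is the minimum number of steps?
9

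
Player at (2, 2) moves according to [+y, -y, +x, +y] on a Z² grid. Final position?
(3, 3)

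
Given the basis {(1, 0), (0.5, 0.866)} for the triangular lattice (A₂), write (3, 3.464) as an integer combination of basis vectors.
b₁ + 4b₂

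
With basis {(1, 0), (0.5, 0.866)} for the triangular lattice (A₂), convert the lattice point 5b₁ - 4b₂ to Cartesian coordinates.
(3, -3.464)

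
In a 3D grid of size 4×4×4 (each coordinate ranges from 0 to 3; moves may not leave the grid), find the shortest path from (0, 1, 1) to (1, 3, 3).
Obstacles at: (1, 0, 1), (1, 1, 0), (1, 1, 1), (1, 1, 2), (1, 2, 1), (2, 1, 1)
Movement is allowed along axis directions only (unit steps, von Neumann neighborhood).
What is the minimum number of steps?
5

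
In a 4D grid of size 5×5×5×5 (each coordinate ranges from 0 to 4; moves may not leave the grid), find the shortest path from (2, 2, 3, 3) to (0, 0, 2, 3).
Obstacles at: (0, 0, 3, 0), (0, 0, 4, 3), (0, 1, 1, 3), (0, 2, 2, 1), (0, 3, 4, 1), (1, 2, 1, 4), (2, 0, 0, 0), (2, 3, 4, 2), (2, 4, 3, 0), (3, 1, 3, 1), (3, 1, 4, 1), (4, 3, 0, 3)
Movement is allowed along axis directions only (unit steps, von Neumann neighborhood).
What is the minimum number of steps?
5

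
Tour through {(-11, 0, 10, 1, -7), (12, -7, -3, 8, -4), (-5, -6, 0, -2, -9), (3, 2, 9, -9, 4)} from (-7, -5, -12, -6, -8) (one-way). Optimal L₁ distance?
140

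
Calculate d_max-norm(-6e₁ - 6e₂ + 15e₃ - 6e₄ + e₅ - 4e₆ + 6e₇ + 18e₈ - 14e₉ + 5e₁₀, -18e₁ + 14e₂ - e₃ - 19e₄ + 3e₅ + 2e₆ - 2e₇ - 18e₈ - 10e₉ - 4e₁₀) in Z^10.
36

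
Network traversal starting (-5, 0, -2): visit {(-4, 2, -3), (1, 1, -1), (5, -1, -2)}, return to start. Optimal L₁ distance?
30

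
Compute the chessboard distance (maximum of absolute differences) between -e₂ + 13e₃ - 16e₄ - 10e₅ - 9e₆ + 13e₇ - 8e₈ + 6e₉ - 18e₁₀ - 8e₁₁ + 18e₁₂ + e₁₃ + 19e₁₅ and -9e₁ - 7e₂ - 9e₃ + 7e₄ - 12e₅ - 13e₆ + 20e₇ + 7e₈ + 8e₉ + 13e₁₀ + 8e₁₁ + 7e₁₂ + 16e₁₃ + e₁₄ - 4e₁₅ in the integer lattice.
31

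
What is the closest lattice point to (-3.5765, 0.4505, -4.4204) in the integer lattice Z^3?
(-4, 0, -4)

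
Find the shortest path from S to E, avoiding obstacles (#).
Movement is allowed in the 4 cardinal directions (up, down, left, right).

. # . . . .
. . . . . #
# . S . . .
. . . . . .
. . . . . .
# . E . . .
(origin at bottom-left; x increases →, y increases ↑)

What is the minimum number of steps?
3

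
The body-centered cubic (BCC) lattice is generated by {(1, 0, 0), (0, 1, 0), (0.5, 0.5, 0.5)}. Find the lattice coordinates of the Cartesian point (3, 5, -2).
5b₁ + 7b₂ - 4b₃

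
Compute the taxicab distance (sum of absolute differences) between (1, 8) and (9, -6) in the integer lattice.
22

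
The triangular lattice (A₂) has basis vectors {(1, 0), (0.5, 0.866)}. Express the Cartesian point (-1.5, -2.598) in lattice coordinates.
-3b₂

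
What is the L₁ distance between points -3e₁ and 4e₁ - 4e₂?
11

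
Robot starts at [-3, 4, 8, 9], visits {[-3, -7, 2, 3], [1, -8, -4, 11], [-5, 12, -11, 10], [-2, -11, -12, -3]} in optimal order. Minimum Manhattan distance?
108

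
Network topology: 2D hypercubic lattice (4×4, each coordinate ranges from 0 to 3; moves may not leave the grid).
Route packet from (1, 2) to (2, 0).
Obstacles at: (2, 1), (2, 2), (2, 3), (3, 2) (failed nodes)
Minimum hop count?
3
(one shortest path: (1, 2) → (1, 1) → (1, 0) → (2, 0))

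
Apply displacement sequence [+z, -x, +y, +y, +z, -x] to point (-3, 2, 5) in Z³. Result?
(-5, 4, 7)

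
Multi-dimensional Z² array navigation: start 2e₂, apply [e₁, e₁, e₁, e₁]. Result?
(4, 2)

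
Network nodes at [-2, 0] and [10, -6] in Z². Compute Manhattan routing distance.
18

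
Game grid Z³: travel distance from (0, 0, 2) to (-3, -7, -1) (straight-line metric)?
8.18535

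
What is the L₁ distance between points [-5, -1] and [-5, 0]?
1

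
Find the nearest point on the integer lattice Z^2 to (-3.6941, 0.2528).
(-4, 0)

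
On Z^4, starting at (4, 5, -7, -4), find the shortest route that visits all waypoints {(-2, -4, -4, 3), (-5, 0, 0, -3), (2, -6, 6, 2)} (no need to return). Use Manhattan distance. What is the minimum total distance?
56
(one optimal route: (4, 5, -7, -4) → (-5, 0, 0, -3) → (-2, -4, -4, 3) → (2, -6, 6, 2))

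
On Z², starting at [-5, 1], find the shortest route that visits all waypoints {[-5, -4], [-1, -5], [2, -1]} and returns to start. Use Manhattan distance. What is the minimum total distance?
26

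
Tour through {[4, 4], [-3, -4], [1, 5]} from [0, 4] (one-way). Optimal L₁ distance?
21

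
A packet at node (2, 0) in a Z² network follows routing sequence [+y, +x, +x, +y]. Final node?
(4, 2)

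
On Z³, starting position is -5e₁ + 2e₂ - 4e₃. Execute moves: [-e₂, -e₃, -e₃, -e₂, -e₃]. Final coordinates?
(-5, 0, -7)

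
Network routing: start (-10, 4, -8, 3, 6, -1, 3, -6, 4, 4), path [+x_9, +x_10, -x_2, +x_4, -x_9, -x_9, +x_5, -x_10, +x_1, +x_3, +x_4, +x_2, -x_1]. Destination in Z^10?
(-10, 4, -7, 5, 7, -1, 3, -6, 3, 4)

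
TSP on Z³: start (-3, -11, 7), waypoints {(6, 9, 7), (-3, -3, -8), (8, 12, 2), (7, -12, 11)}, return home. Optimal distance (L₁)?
110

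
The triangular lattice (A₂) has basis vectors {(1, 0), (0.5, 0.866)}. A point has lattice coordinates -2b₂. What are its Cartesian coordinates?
(-1, -1.732)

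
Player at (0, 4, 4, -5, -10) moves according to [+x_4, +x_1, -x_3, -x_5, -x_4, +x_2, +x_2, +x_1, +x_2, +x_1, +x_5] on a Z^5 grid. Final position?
(3, 7, 3, -5, -10)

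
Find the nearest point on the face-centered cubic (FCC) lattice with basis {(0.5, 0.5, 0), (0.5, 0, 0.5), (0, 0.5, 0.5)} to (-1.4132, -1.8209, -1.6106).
(-1.5, -2, -1.5)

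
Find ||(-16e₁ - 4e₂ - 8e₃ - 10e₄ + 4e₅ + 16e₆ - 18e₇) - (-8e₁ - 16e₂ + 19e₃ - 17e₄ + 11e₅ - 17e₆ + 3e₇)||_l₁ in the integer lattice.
115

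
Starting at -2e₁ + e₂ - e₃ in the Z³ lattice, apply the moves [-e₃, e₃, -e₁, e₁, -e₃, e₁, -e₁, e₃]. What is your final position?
(-2, 1, -1)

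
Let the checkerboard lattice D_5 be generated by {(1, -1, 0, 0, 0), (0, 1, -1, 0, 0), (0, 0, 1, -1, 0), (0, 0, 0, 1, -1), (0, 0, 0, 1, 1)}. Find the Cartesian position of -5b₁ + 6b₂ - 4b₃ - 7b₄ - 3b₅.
(-5, 11, -10, -6, 4)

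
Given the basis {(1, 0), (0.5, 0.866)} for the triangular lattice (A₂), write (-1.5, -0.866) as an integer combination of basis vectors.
-b₁ - b₂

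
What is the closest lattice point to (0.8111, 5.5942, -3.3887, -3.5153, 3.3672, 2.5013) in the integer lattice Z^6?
(1, 6, -3, -4, 3, 3)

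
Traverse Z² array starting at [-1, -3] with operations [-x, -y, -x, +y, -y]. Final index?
(-3, -4)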